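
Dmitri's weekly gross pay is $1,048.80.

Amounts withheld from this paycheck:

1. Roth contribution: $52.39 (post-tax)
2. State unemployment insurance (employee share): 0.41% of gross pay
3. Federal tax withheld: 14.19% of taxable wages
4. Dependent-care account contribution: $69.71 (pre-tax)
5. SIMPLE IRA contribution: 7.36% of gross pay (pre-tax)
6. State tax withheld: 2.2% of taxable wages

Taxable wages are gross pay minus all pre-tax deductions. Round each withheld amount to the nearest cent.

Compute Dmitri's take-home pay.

$697.39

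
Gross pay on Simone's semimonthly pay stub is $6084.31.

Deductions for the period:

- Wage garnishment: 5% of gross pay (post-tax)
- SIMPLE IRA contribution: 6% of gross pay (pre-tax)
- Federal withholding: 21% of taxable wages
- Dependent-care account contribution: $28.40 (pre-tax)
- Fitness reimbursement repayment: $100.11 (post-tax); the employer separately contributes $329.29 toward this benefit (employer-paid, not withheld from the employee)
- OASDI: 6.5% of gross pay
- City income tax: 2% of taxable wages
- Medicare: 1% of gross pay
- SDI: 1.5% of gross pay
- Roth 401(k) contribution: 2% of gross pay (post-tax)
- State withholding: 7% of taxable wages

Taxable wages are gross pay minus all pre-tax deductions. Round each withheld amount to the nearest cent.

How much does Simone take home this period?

$2909.99

SIMPLE IRA contribution: $6084.31 × 0.06 = $365.06
Dependent-care account contribution: $28.40
Pre-tax total = $365.06 + $28.40 = $393.46
Taxable wages = $6084.31 − $393.46 = $5690.85
City income tax: $5690.85 × 0.02 = $113.82
State withholding: $5690.85 × 0.07 = $398.36
Federal withholding: $5690.85 × 0.21 = $1195.08
OASDI: $6084.31 × 0.065 = $395.48
Medicare: $6084.31 × 0.01 = $60.84
SDI: $6084.31 × 0.015 = $91.26
Fitness reimbursement repayment: $100.11
Wage garnishment: $6084.31 × 0.05 = $304.22
Roth 401(k) contribution: $6084.31 × 0.02 = $121.69
(Employer's $329.29 toward fitness reimbursement repayment is not withheld from the employee.)
Total deductions = $365.06 + $28.40 + $113.82 + $398.36 + $1195.08 + $395.48 + $60.84 + $91.26 + $100.11 + $304.22 + $121.69 = $3174.32
Net pay = $6084.31 − $3174.32 = $2909.99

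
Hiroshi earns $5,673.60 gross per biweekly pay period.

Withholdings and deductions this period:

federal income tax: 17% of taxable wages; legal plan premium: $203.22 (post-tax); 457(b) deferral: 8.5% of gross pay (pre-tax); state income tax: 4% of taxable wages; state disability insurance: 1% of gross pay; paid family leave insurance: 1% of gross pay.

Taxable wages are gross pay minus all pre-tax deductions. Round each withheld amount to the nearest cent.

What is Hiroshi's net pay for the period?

457(b) deferral: $5,673.60 × 0.085 = $482.26
Taxable wages = $5,673.60 − $482.26 = $5,191.34
State income tax: $5,191.34 × 0.04 = $207.65
Federal income tax: $5,191.34 × 0.17 = $882.53
Paid family leave insurance: $5,673.60 × 0.01 = $56.74
State disability insurance: $5,673.60 × 0.01 = $56.74
Legal plan premium: $203.22
Total deductions = $482.26 + $207.65 + $882.53 + $56.74 + $56.74 + $203.22 = $1,889.14
Net pay = $5,673.60 − $1,889.14 = $3,784.46

$3,784.46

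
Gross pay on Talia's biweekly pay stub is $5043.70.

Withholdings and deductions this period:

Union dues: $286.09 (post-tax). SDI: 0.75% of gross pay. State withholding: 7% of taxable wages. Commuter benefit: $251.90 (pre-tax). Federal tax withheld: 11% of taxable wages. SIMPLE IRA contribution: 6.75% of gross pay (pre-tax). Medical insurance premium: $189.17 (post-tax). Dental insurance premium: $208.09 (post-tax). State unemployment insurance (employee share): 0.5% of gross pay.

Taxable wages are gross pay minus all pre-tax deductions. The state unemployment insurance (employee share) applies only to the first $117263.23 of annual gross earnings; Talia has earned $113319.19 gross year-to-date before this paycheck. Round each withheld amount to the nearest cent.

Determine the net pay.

Commuter benefit: $251.90
SIMPLE IRA contribution: $5043.70 × 0.0675 = $340.45
Pre-tax total = $251.90 + $340.45 = $592.35
Taxable wages = $5043.70 − $592.35 = $4451.35
State withholding: $4451.35 × 0.07 = $311.59
Federal tax withheld: $4451.35 × 0.11 = $489.65
State unemployment insurance (employee share): only $117263.23 − $113319.19 = $3944.04 of this check is subject → $3944.04 × 0.005 = $19.72
SDI: $5043.70 × 0.0075 = $37.83
Union dues: $286.09
Dental insurance premium: $208.09
Medical insurance premium: $189.17
Total deductions = $251.90 + $340.45 + $311.59 + $489.65 + $19.72 + $37.83 + $286.09 + $208.09 + $189.17 = $2134.49
Net pay = $5043.70 − $2134.49 = $2909.21

$2909.21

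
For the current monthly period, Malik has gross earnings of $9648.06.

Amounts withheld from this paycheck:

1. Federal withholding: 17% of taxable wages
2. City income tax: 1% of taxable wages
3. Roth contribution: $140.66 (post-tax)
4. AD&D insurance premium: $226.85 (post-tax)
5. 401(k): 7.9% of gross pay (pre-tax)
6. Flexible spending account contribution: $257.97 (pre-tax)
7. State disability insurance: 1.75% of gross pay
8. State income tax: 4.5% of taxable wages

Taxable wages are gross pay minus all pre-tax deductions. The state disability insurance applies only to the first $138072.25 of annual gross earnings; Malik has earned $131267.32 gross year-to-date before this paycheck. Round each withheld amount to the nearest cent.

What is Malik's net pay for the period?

$6200.01

Flexible spending account contribution: $257.97
401(k): $9648.06 × 0.079 = $762.20
Pre-tax total = $257.97 + $762.20 = $1020.17
Taxable wages = $9648.06 − $1020.17 = $8627.89
City income tax: $8627.89 × 0.01 = $86.28
State income tax: $8627.89 × 0.045 = $388.26
Federal withholding: $8627.89 × 0.17 = $1466.74
State disability insurance: only $138072.25 − $131267.32 = $6804.93 of this check is subject → $6804.93 × 0.0175 = $119.09
Roth contribution: $140.66
AD&D insurance premium: $226.85
Total deductions = $257.97 + $762.20 + $86.28 + $388.26 + $1466.74 + $119.09 + $140.66 + $226.85 = $3448.05
Net pay = $9648.06 − $3448.05 = $6200.01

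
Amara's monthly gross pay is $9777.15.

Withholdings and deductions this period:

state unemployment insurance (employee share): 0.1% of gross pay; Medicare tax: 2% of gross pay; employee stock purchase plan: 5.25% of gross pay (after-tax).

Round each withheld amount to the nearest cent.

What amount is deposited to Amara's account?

State unemployment insurance (employee share): $9777.15 × 0.001 = $9.78
Medicare tax: $9777.15 × 0.02 = $195.54
Employee stock purchase plan: $9777.15 × 0.0525 = $513.30
Total deductions = $9.78 + $195.54 + $513.30 = $718.62
Net pay = $9777.15 − $718.62 = $9058.53

$9058.53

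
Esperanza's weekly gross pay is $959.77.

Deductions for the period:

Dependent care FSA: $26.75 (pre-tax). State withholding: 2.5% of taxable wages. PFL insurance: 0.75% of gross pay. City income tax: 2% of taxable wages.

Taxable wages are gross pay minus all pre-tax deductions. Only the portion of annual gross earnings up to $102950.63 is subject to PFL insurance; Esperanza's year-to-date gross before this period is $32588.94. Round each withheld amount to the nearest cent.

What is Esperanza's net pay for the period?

$883.83

Dependent care FSA: $26.75
Taxable wages = $959.77 − $26.75 = $933.02
State withholding: $933.02 × 0.025 = $23.33
City income tax: $933.02 × 0.02 = $18.66
PFL insurance: cap not yet reached, full $959.77 is subject → $959.77 × 0.0075 = $7.20
Total deductions = $26.75 + $23.33 + $18.66 + $7.20 = $75.94
Net pay = $959.77 − $75.94 = $883.83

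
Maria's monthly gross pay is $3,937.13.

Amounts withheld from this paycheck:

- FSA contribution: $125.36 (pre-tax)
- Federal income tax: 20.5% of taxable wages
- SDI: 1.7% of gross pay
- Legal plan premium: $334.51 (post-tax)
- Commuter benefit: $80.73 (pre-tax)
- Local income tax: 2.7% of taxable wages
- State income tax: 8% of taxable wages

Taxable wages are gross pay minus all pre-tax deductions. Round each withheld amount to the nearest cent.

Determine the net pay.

$2,165.52

Commuter benefit: $80.73
FSA contribution: $125.36
Pre-tax total = $80.73 + $125.36 = $206.09
Taxable wages = $3,937.13 − $206.09 = $3,731.04
Local income tax: $3,731.04 × 0.027 = $100.74
State income tax: $3,731.04 × 0.08 = $298.48
Federal income tax: $3,731.04 × 0.205 = $764.86
SDI: $3,937.13 × 0.017 = $66.93
Legal plan premium: $334.51
Total deductions = $80.73 + $125.36 + $100.74 + $298.48 + $764.86 + $66.93 + $334.51 = $1,771.61
Net pay = $3,937.13 − $1,771.61 = $2,165.52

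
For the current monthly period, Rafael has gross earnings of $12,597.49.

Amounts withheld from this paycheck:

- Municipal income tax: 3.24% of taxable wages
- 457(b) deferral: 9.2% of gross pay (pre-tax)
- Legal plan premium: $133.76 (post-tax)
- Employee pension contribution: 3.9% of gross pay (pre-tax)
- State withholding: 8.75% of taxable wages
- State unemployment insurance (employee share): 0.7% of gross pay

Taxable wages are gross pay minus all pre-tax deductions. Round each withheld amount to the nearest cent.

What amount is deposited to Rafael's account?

Employee pension contribution: $12,597.49 × 0.039 = $491.30
457(b) deferral: $12,597.49 × 0.092 = $1,158.97
Pre-tax total = $491.30 + $1,158.97 = $1,650.27
Taxable wages = $12,597.49 − $1,650.27 = $10,947.22
State withholding: $10,947.22 × 0.0875 = $957.88
Municipal income tax: $10,947.22 × 0.0324 = $354.69
State unemployment insurance (employee share): $12,597.49 × 0.007 = $88.18
Legal plan premium: $133.76
Total deductions = $491.30 + $1,158.97 + $957.88 + $354.69 + $88.18 + $133.76 = $3,184.78
Net pay = $12,597.49 − $3,184.78 = $9,412.71

$9,412.71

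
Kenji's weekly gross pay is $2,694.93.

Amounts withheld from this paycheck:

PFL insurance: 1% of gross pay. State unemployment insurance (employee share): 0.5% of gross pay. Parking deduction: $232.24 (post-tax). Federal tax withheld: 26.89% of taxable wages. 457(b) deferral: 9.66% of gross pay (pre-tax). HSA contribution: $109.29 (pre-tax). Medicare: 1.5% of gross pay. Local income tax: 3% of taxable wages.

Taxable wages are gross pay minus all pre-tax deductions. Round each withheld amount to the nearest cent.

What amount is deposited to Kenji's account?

$1,317.19

457(b) deferral: $2,694.93 × 0.0966 = $260.33
HSA contribution: $109.29
Pre-tax total = $260.33 + $109.29 = $369.62
Taxable wages = $2,694.93 − $369.62 = $2,325.31
Local income tax: $2,325.31 × 0.03 = $69.76
Federal tax withheld: $2,325.31 × 0.2689 = $625.28
PFL insurance: $2,694.93 × 0.01 = $26.95
Medicare: $2,694.93 × 0.015 = $40.42
State unemployment insurance (employee share): $2,694.93 × 0.005 = $13.47
Parking deduction: $232.24
Total deductions = $260.33 + $109.29 + $69.76 + $625.28 + $26.95 + $40.42 + $13.47 + $232.24 = $1,377.74
Net pay = $2,694.93 − $1,377.74 = $1,317.19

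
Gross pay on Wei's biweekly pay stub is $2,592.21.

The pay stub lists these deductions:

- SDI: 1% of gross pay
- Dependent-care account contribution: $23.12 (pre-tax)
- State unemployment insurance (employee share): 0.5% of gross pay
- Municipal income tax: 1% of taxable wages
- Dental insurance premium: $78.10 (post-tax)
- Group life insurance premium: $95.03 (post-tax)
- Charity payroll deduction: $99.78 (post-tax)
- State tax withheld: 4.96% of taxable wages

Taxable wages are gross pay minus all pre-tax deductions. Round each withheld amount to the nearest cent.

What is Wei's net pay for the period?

Dependent-care account contribution: $23.12
Taxable wages = $2,592.21 − $23.12 = $2,569.09
State tax withheld: $2,569.09 × 0.0496 = $127.43
Municipal income tax: $2,569.09 × 0.01 = $25.69
State unemployment insurance (employee share): $2,592.21 × 0.005 = $12.96
SDI: $2,592.21 × 0.01 = $25.92
Group life insurance premium: $95.03
Charity payroll deduction: $99.78
Dental insurance premium: $78.10
Total deductions = $23.12 + $127.43 + $25.69 + $12.96 + $25.92 + $95.03 + $99.78 + $78.10 = $488.03
Net pay = $2,592.21 − $488.03 = $2,104.18

$2,104.18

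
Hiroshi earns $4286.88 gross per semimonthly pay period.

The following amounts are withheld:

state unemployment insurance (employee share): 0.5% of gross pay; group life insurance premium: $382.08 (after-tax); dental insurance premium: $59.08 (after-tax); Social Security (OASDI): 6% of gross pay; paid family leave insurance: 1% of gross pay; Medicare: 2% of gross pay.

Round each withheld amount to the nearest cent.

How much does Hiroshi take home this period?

State unemployment insurance (employee share): $4286.88 × 0.005 = $21.43
Social Security (OASDI): $4286.88 × 0.06 = $257.21
Medicare: $4286.88 × 0.02 = $85.74
Paid family leave insurance: $4286.88 × 0.01 = $42.87
Group life insurance premium: $382.08
Dental insurance premium: $59.08
Total deductions = $21.43 + $257.21 + $85.74 + $42.87 + $382.08 + $59.08 = $848.41
Net pay = $4286.88 − $848.41 = $3438.47

$3438.47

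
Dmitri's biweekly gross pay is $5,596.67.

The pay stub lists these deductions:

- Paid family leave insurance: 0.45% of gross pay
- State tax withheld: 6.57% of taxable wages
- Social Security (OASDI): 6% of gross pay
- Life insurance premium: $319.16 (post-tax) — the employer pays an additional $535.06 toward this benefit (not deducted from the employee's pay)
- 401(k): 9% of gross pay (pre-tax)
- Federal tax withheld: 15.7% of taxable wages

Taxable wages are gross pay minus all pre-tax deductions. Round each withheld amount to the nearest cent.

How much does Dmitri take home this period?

401(k): $5,596.67 × 0.09 = $503.70
Taxable wages = $5,596.67 − $503.70 = $5,092.97
Federal tax withheld: $5,092.97 × 0.157 = $799.60
State tax withheld: $5,092.97 × 0.0657 = $334.61
Paid family leave insurance: $5,596.67 × 0.0045 = $25.19
Social Security (OASDI): $5,596.67 × 0.06 = $335.80
Life insurance premium: $319.16
(Employer's $535.06 toward life insurance premium is not withheld from the employee.)
Total deductions = $503.70 + $799.60 + $334.61 + $25.19 + $335.80 + $319.16 = $2,318.06
Net pay = $5,596.67 − $2,318.06 = $3,278.61

$3,278.61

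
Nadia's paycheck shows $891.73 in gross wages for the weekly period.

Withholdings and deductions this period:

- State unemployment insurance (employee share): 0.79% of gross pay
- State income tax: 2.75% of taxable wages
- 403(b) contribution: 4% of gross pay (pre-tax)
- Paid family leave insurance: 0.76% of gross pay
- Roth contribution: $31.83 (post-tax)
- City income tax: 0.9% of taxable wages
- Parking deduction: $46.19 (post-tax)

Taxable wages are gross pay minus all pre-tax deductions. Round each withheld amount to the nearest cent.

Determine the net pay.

$732.98

403(b) contribution: $891.73 × 0.04 = $35.67
Taxable wages = $891.73 − $35.67 = $856.06
State income tax: $856.06 × 0.0275 = $23.54
City income tax: $856.06 × 0.009 = $7.70
Paid family leave insurance: $891.73 × 0.0076 = $6.78
State unemployment insurance (employee share): $891.73 × 0.0079 = $7.04
Roth contribution: $31.83
Parking deduction: $46.19
Total deductions = $35.67 + $23.54 + $7.70 + $6.78 + $7.04 + $31.83 + $46.19 = $158.75
Net pay = $891.73 − $158.75 = $732.98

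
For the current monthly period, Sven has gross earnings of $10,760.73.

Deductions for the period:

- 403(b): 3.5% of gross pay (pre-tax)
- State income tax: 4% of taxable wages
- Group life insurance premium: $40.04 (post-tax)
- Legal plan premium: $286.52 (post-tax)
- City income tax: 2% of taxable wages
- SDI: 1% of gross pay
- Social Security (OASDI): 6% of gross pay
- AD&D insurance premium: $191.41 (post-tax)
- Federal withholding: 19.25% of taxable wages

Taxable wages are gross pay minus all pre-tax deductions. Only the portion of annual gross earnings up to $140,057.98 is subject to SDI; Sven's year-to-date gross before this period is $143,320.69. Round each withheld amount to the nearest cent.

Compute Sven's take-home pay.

$6,598.51

403(b): $10,760.73 × 0.035 = $376.63
Taxable wages = $10,760.73 − $376.63 = $10,384.10
City income tax: $10,384.10 × 0.02 = $207.68
State income tax: $10,384.10 × 0.04 = $415.36
Federal withholding: $10,384.10 × 0.1925 = $1,998.94
SDI: annual cap $140,057.98 already reached (YTD $143,320.69), so $0.00
Social Security (OASDI): $10,760.73 × 0.06 = $645.64
AD&D insurance premium: $191.41
Legal plan premium: $286.52
Group life insurance premium: $40.04
Total deductions = $376.63 + $207.68 + $415.36 + $1,998.94 + $0.00 + $645.64 + $191.41 + $286.52 + $40.04 = $4,162.22
Net pay = $10,760.73 − $4,162.22 = $6,598.51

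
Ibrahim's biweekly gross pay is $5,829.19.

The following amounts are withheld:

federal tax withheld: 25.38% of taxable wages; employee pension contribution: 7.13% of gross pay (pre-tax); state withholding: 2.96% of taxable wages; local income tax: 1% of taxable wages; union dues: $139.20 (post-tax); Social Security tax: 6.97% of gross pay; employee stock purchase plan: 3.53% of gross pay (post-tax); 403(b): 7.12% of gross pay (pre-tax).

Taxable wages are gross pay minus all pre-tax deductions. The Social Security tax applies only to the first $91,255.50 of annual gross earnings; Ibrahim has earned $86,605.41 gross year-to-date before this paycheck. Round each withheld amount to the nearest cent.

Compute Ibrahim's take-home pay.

$2,862.87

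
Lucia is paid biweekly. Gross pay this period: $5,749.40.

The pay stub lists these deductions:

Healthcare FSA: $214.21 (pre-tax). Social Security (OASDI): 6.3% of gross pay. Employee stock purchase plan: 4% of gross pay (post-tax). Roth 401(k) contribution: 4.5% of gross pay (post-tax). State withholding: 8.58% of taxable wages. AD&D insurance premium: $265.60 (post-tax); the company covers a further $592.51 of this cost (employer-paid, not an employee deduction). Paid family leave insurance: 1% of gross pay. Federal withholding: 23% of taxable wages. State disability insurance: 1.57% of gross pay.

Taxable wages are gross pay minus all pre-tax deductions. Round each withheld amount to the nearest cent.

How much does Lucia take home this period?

$2,522.91

Healthcare FSA: $214.21
Taxable wages = $5,749.40 − $214.21 = $5,535.19
State withholding: $5,535.19 × 0.0858 = $474.92
Federal withholding: $5,535.19 × 0.23 = $1,273.09
Paid family leave insurance: $5,749.40 × 0.01 = $57.49
Social Security (OASDI): $5,749.40 × 0.063 = $362.21
State disability insurance: $5,749.40 × 0.0157 = $90.27
Roth 401(k) contribution: $5,749.40 × 0.045 = $258.72
AD&D insurance premium: $265.60
Employee stock purchase plan: $5,749.40 × 0.04 = $229.98
(Employer's $592.51 toward AD&D insurance premium is not withheld from the employee.)
Total deductions = $214.21 + $474.92 + $1,273.09 + $57.49 + $362.21 + $90.27 + $258.72 + $265.60 + $229.98 = $3,226.49
Net pay = $5,749.40 − $3,226.49 = $2,522.91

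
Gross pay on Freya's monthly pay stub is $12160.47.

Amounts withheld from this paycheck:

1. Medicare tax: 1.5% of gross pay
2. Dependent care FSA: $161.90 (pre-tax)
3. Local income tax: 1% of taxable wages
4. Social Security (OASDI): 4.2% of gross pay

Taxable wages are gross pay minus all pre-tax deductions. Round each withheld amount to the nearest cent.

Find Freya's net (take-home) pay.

Dependent care FSA: $161.90
Taxable wages = $12160.47 − $161.90 = $11998.57
Local income tax: $11998.57 × 0.01 = $119.99
Social Security (OASDI): $12160.47 × 0.042 = $510.74
Medicare tax: $12160.47 × 0.015 = $182.41
Total deductions = $161.90 + $119.99 + $510.74 + $182.41 = $975.04
Net pay = $12160.47 − $975.04 = $11185.43

$11185.43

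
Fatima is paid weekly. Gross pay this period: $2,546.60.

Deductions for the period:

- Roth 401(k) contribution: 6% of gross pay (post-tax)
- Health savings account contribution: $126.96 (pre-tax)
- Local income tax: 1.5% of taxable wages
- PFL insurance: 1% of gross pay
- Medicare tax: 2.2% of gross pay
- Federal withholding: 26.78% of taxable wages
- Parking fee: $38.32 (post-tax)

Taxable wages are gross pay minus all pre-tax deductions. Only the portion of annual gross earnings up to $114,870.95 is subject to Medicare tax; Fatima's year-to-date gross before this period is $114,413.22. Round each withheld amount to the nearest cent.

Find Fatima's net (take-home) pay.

$1,508.71

Health savings account contribution: $126.96
Taxable wages = $2,546.60 − $126.96 = $2,419.64
Local income tax: $2,419.64 × 0.015 = $36.29
Federal withholding: $2,419.64 × 0.2678 = $647.98
PFL insurance: $2,546.60 × 0.01 = $25.47
Medicare tax: only $114,870.95 − $114,413.22 = $457.73 of this check is subject → $457.73 × 0.022 = $10.07
Parking fee: $38.32
Roth 401(k) contribution: $2,546.60 × 0.06 = $152.80
Total deductions = $126.96 + $36.29 + $647.98 + $25.47 + $10.07 + $38.32 + $152.80 = $1,037.89
Net pay = $2,546.60 − $1,037.89 = $1,508.71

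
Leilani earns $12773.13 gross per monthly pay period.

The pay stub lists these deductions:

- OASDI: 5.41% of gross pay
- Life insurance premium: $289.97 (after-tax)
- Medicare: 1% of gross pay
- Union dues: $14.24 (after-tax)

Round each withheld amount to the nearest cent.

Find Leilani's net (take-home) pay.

Medicare: $12773.13 × 0.01 = $127.73
OASDI: $12773.13 × 0.0541 = $691.03
Life insurance premium: $289.97
Union dues: $14.24
Total deductions = $127.73 + $691.03 + $289.97 + $14.24 = $1122.97
Net pay = $12773.13 − $1122.97 = $11650.16

$11650.16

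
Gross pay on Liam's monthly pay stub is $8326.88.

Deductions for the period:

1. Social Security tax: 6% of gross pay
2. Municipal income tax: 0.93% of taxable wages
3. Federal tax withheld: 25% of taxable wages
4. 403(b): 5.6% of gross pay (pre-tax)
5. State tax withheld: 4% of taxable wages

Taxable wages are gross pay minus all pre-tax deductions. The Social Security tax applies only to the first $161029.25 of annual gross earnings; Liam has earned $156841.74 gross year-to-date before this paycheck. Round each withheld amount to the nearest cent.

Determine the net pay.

$5256.66

403(b): $8326.88 × 0.056 = $466.31
Taxable wages = $8326.88 − $466.31 = $7860.57
State tax withheld: $7860.57 × 0.04 = $314.42
Federal tax withheld: $7860.57 × 0.25 = $1965.14
Municipal income tax: $7860.57 × 0.0093 = $73.10
Social Security tax: only $161029.25 − $156841.74 = $4187.51 of this check is subject → $4187.51 × 0.06 = $251.25
Total deductions = $466.31 + $314.42 + $1965.14 + $73.10 + $251.25 = $3070.22
Net pay = $8326.88 − $3070.22 = $5256.66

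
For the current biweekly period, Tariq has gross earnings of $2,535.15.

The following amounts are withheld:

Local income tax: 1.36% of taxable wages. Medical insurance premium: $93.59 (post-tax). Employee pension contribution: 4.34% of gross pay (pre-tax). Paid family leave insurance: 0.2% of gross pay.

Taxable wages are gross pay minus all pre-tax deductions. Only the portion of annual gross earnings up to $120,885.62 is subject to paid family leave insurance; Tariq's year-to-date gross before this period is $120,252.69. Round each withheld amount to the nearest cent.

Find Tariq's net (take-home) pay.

Employee pension contribution: $2,535.15 × 0.0434 = $110.03
Taxable wages = $2,535.15 − $110.03 = $2,425.12
Local income tax: $2,425.12 × 0.0136 = $32.98
Paid family leave insurance: only $120,885.62 − $120,252.69 = $632.93 of this check is subject → $632.93 × 0.002 = $1.27
Medical insurance premium: $93.59
Total deductions = $110.03 + $32.98 + $1.27 + $93.59 = $237.87
Net pay = $2,535.15 − $237.87 = $2,297.28

$2,297.28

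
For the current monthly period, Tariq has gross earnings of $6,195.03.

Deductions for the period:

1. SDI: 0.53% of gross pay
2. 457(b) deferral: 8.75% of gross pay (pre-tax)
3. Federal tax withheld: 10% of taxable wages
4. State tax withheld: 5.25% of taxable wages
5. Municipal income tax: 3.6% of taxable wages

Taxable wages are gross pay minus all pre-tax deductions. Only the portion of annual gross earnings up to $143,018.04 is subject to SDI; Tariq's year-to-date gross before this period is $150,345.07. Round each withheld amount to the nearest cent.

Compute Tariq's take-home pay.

$4,587.37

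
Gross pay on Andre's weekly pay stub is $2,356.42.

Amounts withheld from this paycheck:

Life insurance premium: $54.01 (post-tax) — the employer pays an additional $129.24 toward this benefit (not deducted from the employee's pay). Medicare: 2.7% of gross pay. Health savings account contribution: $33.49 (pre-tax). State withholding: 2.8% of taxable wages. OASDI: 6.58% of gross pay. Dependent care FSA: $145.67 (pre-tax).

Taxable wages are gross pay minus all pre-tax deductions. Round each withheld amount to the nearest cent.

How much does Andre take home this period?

$1,843.62

Dependent care FSA: $145.67
Health savings account contribution: $33.49
Pre-tax total = $145.67 + $33.49 = $179.16
Taxable wages = $2,356.42 − $179.16 = $2,177.26
State withholding: $2,177.26 × 0.028 = $60.96
Medicare: $2,356.42 × 0.027 = $63.62
OASDI: $2,356.42 × 0.0658 = $155.05
Life insurance premium: $54.01
(Employer's $129.24 toward life insurance premium is not withheld from the employee.)
Total deductions = $145.67 + $33.49 + $60.96 + $63.62 + $155.05 + $54.01 = $512.80
Net pay = $2,356.42 − $512.80 = $1,843.62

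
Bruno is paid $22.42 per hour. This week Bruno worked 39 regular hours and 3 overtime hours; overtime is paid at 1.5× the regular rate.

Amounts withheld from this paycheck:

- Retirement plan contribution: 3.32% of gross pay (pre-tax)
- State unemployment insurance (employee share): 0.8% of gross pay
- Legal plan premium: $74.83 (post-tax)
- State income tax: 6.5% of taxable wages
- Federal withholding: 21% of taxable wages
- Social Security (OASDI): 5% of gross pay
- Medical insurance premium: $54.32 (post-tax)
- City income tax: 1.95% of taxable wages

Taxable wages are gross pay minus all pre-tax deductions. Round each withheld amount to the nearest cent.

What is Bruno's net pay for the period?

Regular pay: 39 × $22.42 = $874.38
Overtime pay: 3 × $22.42 × 1.5 = $100.89
Gross pay = $874.38 + $100.89 = $975.27
Retirement plan contribution: $975.27 × 0.0332 = $32.38
Taxable wages = $975.27 − $32.38 = $942.89
City income tax: $942.89 × 0.0195 = $18.39
State income tax: $942.89 × 0.065 = $61.29
Federal withholding: $942.89 × 0.21 = $198.01
State unemployment insurance (employee share): $975.27 × 0.008 = $7.80
Social Security (OASDI): $975.27 × 0.05 = $48.76
Medical insurance premium: $54.32
Legal plan premium: $74.83
Total deductions = $32.38 + $18.39 + $61.29 + $198.01 + $7.80 + $48.76 + $54.32 + $74.83 = $495.78
Net pay = $975.27 − $495.78 = $479.49

$479.49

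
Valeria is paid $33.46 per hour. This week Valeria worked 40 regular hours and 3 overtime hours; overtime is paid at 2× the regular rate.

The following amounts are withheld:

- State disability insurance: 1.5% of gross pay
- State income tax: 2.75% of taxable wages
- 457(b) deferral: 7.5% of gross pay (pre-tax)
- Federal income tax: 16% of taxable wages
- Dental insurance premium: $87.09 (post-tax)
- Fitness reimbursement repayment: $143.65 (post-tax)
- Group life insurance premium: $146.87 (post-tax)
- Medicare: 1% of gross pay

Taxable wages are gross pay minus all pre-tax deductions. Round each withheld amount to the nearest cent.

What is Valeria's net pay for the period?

Regular pay: 40 × $33.46 = $1338.40
Overtime pay: 3 × $33.46 × 2 = $200.76
Gross pay = $1338.40 + $200.76 = $1539.16
457(b) deferral: $1539.16 × 0.075 = $115.44
Taxable wages = $1539.16 − $115.44 = $1423.72
Federal income tax: $1423.72 × 0.16 = $227.80
State income tax: $1423.72 × 0.0275 = $39.15
Medicare: $1539.16 × 0.01 = $15.39
State disability insurance: $1539.16 × 0.015 = $23.09
Dental insurance premium: $87.09
Fitness reimbursement repayment: $143.65
Group life insurance premium: $146.87
Total deductions = $115.44 + $227.80 + $39.15 + $15.39 + $23.09 + $87.09 + $143.65 + $146.87 = $798.48
Net pay = $1539.16 − $798.48 = $740.68

$740.68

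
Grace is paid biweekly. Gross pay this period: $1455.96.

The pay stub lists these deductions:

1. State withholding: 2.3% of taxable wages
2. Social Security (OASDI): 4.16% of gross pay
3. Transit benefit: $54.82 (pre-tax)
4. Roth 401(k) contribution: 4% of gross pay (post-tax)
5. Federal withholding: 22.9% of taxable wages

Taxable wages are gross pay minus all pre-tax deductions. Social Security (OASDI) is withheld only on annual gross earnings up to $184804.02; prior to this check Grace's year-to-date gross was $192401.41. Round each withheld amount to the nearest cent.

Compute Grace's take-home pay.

$989.81

Transit benefit: $54.82
Taxable wages = $1455.96 − $54.82 = $1401.14
Federal withholding: $1401.14 × 0.229 = $320.86
State withholding: $1401.14 × 0.023 = $32.23
Social Security (OASDI): annual cap $184804.02 already reached (YTD $192401.41), so $0.00
Roth 401(k) contribution: $1455.96 × 0.04 = $58.24
Total deductions = $54.82 + $320.86 + $32.23 + $0.00 + $58.24 = $466.15
Net pay = $1455.96 − $466.15 = $989.81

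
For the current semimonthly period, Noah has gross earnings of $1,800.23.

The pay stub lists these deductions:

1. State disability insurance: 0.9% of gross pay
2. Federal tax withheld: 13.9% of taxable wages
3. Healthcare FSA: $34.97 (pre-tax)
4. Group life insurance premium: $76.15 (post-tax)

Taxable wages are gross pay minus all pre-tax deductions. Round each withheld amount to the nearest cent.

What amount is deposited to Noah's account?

$1,427.54

Healthcare FSA: $34.97
Taxable wages = $1,800.23 − $34.97 = $1,765.26
Federal tax withheld: $1,765.26 × 0.139 = $245.37
State disability insurance: $1,800.23 × 0.009 = $16.20
Group life insurance premium: $76.15
Total deductions = $34.97 + $245.37 + $16.20 + $76.15 = $372.69
Net pay = $1,800.23 − $372.69 = $1,427.54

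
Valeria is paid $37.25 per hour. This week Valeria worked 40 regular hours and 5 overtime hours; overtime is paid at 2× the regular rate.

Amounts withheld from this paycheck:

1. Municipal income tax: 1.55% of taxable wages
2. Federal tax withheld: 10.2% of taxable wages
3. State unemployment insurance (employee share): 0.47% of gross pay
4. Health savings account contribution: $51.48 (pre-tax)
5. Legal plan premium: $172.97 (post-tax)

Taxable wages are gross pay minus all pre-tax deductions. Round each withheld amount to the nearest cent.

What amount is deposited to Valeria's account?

Regular pay: 40 × $37.25 = $1,490.00
Overtime pay: 5 × $37.25 × 2 = $372.50
Gross pay = $1,490.00 + $372.50 = $1,862.50
Health savings account contribution: $51.48
Taxable wages = $1,862.50 − $51.48 = $1,811.02
Municipal income tax: $1,811.02 × 0.0155 = $28.07
Federal tax withheld: $1,811.02 × 0.102 = $184.72
State unemployment insurance (employee share): $1,862.50 × 0.0047 = $8.75
Legal plan premium: $172.97
Total deductions = $51.48 + $28.07 + $184.72 + $8.75 + $172.97 = $445.99
Net pay = $1,862.50 − $445.99 = $1,416.51

$1,416.51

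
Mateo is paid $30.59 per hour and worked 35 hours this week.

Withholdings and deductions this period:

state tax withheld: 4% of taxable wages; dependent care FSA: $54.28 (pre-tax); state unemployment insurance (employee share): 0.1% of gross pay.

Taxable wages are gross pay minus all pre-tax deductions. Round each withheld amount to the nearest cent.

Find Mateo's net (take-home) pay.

$974.65

Gross pay: 35 × $30.59 = $1070.65
Dependent care FSA: $54.28
Taxable wages = $1070.65 − $54.28 = $1016.37
State tax withheld: $1016.37 × 0.04 = $40.65
State unemployment insurance (employee share): $1070.65 × 0.001 = $1.07
Total deductions = $54.28 + $40.65 + $1.07 = $96.00
Net pay = $1070.65 − $96.00 = $974.65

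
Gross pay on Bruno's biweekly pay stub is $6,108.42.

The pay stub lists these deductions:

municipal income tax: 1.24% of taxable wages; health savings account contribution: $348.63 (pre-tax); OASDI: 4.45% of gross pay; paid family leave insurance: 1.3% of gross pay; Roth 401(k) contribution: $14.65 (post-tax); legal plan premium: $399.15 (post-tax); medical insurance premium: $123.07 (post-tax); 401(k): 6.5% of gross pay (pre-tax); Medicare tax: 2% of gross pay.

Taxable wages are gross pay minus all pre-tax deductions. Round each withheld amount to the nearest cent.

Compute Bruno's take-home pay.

401(k): $6,108.42 × 0.065 = $397.05
Health savings account contribution: $348.63
Pre-tax total = $397.05 + $348.63 = $745.68
Taxable wages = $6,108.42 − $745.68 = $5,362.74
Municipal income tax: $5,362.74 × 0.0124 = $66.50
OASDI: $6,108.42 × 0.0445 = $271.82
Paid family leave insurance: $6,108.42 × 0.013 = $79.41
Medicare tax: $6,108.42 × 0.02 = $122.17
Roth 401(k) contribution: $14.65
Medical insurance premium: $123.07
Legal plan premium: $399.15
Total deductions = $397.05 + $348.63 + $66.50 + $271.82 + $79.41 + $122.17 + $14.65 + $123.07 + $399.15 = $1,822.45
Net pay = $6,108.42 − $1,822.45 = $4,285.97

$4,285.97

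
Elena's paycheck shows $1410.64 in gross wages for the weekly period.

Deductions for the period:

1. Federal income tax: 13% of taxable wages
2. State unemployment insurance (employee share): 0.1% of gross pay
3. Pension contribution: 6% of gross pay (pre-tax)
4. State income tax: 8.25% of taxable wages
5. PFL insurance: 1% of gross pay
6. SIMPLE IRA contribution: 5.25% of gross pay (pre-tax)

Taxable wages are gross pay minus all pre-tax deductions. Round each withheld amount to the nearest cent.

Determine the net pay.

$970.38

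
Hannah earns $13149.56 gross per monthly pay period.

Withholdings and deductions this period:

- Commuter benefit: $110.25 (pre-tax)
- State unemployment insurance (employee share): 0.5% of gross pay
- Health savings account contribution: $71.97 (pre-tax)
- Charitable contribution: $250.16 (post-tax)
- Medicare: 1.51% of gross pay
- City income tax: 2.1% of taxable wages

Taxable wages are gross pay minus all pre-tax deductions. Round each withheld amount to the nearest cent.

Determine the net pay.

$12180.56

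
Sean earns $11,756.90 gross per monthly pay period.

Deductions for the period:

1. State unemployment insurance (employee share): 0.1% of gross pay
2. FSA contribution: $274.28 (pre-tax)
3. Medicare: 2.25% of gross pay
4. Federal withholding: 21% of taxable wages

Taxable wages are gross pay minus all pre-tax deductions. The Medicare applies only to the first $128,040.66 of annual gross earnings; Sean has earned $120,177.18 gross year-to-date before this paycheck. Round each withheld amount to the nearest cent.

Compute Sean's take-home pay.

FSA contribution: $274.28
Taxable wages = $11,756.90 − $274.28 = $11,482.62
Federal withholding: $11,482.62 × 0.21 = $2,411.35
Medicare: only $128,040.66 − $120,177.18 = $7,863.48 of this check is subject → $7,863.48 × 0.0225 = $176.93
State unemployment insurance (employee share): $11,756.90 × 0.001 = $11.76
Total deductions = $274.28 + $2,411.35 + $176.93 + $11.76 = $2,874.32
Net pay = $11,756.90 − $2,874.32 = $8,882.58

$8,882.58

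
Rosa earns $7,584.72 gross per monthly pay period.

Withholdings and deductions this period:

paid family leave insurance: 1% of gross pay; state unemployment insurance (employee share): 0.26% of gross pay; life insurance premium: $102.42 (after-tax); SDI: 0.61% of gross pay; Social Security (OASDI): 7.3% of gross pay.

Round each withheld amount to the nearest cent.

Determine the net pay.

Social Security (OASDI): $7,584.72 × 0.073 = $553.68
State unemployment insurance (employee share): $7,584.72 × 0.0026 = $19.72
SDI: $7,584.72 × 0.0061 = $46.27
Paid family leave insurance: $7,584.72 × 0.01 = $75.85
Life insurance premium: $102.42
Total deductions = $553.68 + $19.72 + $46.27 + $75.85 + $102.42 = $797.94
Net pay = $7,584.72 − $797.94 = $6,786.78

$6,786.78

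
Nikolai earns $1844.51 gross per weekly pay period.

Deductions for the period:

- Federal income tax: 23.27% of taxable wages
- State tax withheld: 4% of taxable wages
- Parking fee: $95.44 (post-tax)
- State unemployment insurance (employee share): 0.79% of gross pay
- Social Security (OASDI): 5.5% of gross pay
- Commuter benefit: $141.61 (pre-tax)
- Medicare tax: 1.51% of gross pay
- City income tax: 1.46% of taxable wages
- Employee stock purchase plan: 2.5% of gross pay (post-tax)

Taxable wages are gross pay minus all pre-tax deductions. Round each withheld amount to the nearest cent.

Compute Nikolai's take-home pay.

Commuter benefit: $141.61
Taxable wages = $1844.51 − $141.61 = $1702.90
Federal income tax: $1702.90 × 0.2327 = $396.26
City income tax: $1702.90 × 0.0146 = $24.86
State tax withheld: $1702.90 × 0.04 = $68.12
State unemployment insurance (employee share): $1844.51 × 0.0079 = $14.57
Social Security (OASDI): $1844.51 × 0.055 = $101.45
Medicare tax: $1844.51 × 0.0151 = $27.85
Parking fee: $95.44
Employee stock purchase plan: $1844.51 × 0.025 = $46.11
Total deductions = $141.61 + $396.26 + $24.86 + $68.12 + $14.57 + $101.45 + $27.85 + $95.44 + $46.11 = $916.27
Net pay = $1844.51 − $916.27 = $928.24

$928.24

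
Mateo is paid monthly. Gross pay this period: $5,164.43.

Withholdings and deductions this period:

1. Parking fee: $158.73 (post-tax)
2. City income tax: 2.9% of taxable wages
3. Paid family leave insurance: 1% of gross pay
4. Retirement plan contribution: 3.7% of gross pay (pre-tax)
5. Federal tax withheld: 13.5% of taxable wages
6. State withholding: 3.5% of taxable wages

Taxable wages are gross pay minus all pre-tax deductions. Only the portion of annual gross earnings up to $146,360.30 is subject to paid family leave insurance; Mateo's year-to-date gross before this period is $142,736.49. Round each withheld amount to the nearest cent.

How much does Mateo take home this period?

Retirement plan contribution: $5,164.43 × 0.037 = $191.08
Taxable wages = $5,164.43 − $191.08 = $4,973.35
City income tax: $4,973.35 × 0.029 = $144.23
State withholding: $4,973.35 × 0.035 = $174.07
Federal tax withheld: $4,973.35 × 0.135 = $671.40
Paid family leave insurance: only $146,360.30 − $142,736.49 = $3,623.81 of this check is subject → $3,623.81 × 0.01 = $36.24
Parking fee: $158.73
Total deductions = $191.08 + $144.23 + $174.07 + $671.40 + $36.24 + $158.73 = $1,375.75
Net pay = $5,164.43 − $1,375.75 = $3,788.68

$3,788.68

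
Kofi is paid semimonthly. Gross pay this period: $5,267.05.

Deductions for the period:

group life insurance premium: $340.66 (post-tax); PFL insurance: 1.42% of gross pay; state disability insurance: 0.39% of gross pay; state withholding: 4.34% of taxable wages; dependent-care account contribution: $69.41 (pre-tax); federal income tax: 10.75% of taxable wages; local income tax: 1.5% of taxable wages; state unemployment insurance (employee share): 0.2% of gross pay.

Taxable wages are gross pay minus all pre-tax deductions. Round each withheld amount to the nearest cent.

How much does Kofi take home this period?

$3,888.83

Dependent-care account contribution: $69.41
Taxable wages = $5,267.05 − $69.41 = $5,197.64
Local income tax: $5,197.64 × 0.015 = $77.96
Federal income tax: $5,197.64 × 0.1075 = $558.75
State withholding: $5,197.64 × 0.0434 = $225.58
State unemployment insurance (employee share): $5,267.05 × 0.002 = $10.53
PFL insurance: $5,267.05 × 0.0142 = $74.79
State disability insurance: $5,267.05 × 0.0039 = $20.54
Group life insurance premium: $340.66
Total deductions = $69.41 + $77.96 + $558.75 + $225.58 + $10.53 + $74.79 + $20.54 + $340.66 = $1,378.22
Net pay = $5,267.05 − $1,378.22 = $3,888.83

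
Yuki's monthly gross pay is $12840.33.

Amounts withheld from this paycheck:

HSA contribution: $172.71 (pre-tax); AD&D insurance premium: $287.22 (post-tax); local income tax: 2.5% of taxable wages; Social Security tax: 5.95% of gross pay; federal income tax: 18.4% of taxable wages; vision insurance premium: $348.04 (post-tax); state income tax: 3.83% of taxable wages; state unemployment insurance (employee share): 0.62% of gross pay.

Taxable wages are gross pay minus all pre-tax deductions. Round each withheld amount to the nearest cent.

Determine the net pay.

HSA contribution: $172.71
Taxable wages = $12840.33 − $172.71 = $12667.62
Federal income tax: $12667.62 × 0.184 = $2330.84
State income tax: $12667.62 × 0.0383 = $485.17
Local income tax: $12667.62 × 0.025 = $316.69
State unemployment insurance (employee share): $12840.33 × 0.0062 = $79.61
Social Security tax: $12840.33 × 0.0595 = $764.00
Vision insurance premium: $348.04
AD&D insurance premium: $287.22
Total deductions = $172.71 + $2330.84 + $485.17 + $316.69 + $79.61 + $764.00 + $348.04 + $287.22 = $4784.28
Net pay = $12840.33 − $4784.28 = $8056.05

$8056.05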